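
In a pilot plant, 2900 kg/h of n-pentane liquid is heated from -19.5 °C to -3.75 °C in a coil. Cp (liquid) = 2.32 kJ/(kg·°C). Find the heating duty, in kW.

Q = ṁ·Cp·ΔT = 2900 × 2.32 × (-3.75 − -19.5) = 105970 kJ/h
Converting: 105970 / 3600 s = 29.435 kW

Q = 29.4 kW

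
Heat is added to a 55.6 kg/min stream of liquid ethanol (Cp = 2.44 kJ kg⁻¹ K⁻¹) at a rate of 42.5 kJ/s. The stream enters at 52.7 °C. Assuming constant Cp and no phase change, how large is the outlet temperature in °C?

T_out = 71.5 °C

Q = 42.5 kJ/s = 2550 kJ/min
ΔT = Q/(ṁ·Cp) = 2550/(55.6×2.44) = 18.796 K
T_out = 52.7 + 18.796 = 71.496 °C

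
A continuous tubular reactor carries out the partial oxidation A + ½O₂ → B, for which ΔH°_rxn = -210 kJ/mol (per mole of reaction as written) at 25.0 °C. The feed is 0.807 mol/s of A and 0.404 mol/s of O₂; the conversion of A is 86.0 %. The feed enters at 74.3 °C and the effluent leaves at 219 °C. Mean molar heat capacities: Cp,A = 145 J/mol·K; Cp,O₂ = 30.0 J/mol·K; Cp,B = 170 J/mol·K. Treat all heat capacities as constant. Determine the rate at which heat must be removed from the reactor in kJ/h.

Q_out = 453000 kJ/h

Extent of reaction ξ = 0.860 × 0.807 = 0.69402 mol/s
Reaction term: ξ·ΔH°_rxn = 0.69402 × -210 = -145.74 kJ/s
Sensible, feed 74.3→25 °C: -6.3664 kJ/s
Outlet flows (mol/s): A 0.11298, O₂ 0.05699, B 0.69402
Sensible, products 25→219 °C: 26.399 kJ/s
Q = ΔH = -125.71 kJ/s = -125.71 kW
Heat removed = 452560 kJ/h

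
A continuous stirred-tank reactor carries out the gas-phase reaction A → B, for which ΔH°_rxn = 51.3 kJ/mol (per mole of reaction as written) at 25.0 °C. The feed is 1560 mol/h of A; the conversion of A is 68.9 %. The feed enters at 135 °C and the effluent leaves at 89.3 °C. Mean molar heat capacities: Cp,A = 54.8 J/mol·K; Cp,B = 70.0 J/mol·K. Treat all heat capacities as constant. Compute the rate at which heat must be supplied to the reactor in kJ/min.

Extent of reaction ξ = 0.689 × 1560 = 1074.8 mol/h
Reaction term: ξ·ΔH°_rxn = 1074.8 × 51.3 = 55139 kJ/h
Sensible, feed 135→25 °C: -9403.7 kJ/h
Outlet flows (mol/h): A 485.16, B 1074.8
Sensible, products 25→89.3 °C: 6547.4 kJ/h
Q = ΔH = 52283 kJ/h = 14.523 kW
Heat supplied = 871.38 kJ/min

Q_in = 871 kJ/min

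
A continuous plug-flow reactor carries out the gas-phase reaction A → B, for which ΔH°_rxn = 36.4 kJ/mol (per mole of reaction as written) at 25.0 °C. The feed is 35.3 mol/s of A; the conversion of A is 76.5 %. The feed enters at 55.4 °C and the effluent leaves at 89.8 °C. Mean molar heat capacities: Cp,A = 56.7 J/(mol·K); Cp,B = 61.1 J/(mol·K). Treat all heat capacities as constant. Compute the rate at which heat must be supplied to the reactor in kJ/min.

Q_in = 63600 kJ/min

Extent of reaction ξ = 0.765 × 35.3 = 27.004 mol/s
Reaction term: ξ·ΔH°_rxn = 27.004 × 36.4 = 982.96 kJ/s
Sensible, feed 55.4→25 °C: -60.846 kJ/s
Outlet flows (mol/s): A 8.2955, B 27.004
Sensible, products 25→89.8 °C: 137.4 kJ/s
Q = ΔH = 1059.5 kJ/s = 1059.5 kW
Heat supplied = 63571 kJ/min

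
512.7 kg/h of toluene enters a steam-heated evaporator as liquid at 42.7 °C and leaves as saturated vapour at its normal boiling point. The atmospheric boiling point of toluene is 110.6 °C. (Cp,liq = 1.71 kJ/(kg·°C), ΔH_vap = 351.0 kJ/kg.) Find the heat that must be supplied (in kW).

Q = 66.5 kW

liquid 42.7→110.6 °C: 116.11 kJ/kg
vaporisation at 110.6 °C: 351 kJ/kg
Δh = 116.11 + 351 = 467.11 kJ/kg
Q = ṁ·Δh = 512.7 kg/h × 467.11 kJ/kg = 239490 kJ/h
|Q| = 66.524 kW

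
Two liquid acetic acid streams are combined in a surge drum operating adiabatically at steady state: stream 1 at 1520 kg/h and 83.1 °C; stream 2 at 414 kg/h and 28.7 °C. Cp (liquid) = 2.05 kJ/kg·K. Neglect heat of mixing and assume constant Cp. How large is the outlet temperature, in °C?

Adiabatic, steady state ⇒ Σ ṁᵢCp,ᵢ(T_out − Tᵢ) = 0
Σ ṁᵢCp,ᵢTᵢ = 1520×2.05×83.1 + 414×2.05×28.7 = 283300
Σ ṁᵢCp,ᵢ = 1520×2.05 + 414×2.05 = 3964.7
T_out = 283300 / 3964.7 = 71.455 °C

T_out = 71.5 °C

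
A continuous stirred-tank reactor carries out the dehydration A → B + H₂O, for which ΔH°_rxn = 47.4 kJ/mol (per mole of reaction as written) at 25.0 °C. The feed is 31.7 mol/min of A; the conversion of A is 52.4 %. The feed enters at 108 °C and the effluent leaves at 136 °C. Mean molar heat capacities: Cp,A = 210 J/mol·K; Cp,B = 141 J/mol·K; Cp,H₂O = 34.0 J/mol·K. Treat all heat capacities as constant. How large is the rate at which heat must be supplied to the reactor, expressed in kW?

Q_in = 15.2 kW

Extent of reaction ξ = 0.524 × 31.7 = 16.611 mol/min
Reaction term: ξ·ΔH°_rxn = 16.611 × 47.4 = 787.35 kJ/min
Sensible, feed 108→25 °C: -552.53 kJ/min
Outlet flows (mol/min): A 15.089, B 16.611, H₂O 16.611
Sensible, products 25→136 °C: 674.39 kJ/min
Q = ΔH = 909.21 kJ/min = 15.154 kW
Heat supplied = 15.154 kW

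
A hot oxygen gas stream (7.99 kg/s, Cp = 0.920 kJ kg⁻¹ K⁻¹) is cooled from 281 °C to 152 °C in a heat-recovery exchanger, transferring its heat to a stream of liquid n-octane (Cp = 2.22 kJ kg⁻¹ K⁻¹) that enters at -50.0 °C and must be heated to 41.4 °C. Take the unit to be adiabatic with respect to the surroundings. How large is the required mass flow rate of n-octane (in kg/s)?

ṁ_c = 4.67 kg/s

Heat released by hot stream: Q = 7.99 × 0.920 × (281 − 152) = 948.25 kJ/s
Energy balance on cold side (adiabatic exchanger): Q = ṁ_c·Cp_c·(T_c,out − T_c,in)
ṁ_c = 948.25 / [2.22 × (41.4 − -50.0)] = 4.6733 kg/s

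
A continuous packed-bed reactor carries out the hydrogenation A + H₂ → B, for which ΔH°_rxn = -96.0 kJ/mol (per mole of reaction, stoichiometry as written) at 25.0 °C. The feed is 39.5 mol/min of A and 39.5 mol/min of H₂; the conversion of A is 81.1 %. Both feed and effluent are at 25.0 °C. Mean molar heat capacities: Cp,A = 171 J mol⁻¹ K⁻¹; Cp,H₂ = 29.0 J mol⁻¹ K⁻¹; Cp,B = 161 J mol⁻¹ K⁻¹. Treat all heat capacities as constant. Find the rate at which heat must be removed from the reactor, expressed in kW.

Q_out = 51.3 kW

Extent of reaction ξ = 0.811 × 39.5 = 32.035 mol/min
Reaction term: ξ·ΔH°_rxn = 32.035 × -96.0 = -3075.3 kJ/min
Q = ΔH = -3075.3 kJ/min = -51.255 kW
Heat removed = 51.255 kW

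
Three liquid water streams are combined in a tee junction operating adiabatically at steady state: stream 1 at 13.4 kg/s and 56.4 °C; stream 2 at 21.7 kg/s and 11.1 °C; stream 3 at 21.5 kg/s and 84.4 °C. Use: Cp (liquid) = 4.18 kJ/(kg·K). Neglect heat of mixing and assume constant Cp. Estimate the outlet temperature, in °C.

T_out = 49.7 °C

Energy balance with Q = 0: Σ ṁᵢCp,ᵢ(T_out − Tᵢ) = 0
Σ ṁᵢCp,ᵢTᵢ = 13.4×4.18×56.4 + 21.7×4.18×11.1 + 21.5×4.18×84.4 = 11751
Σ ṁᵢCp,ᵢ = 13.4×4.18 + 21.7×4.18 + 21.5×4.18 = 236.59
T_out = 11751 / 236.59 = 49.668 °C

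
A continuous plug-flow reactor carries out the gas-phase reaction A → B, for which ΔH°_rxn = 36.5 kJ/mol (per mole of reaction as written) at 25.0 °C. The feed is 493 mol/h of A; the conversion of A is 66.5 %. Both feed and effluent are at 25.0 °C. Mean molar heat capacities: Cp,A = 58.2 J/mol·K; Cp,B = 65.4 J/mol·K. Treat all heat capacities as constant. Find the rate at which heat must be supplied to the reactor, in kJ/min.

Q_in = 199 kJ/min

Extent of reaction ξ = 0.665 × 493 = 327.85 mol/h
Reaction term: ξ·ΔH°_rxn = 327.85 × 36.5 = 11966 kJ/h
Q = ΔH = 11966 kJ/h = 3.324 kW
Heat supplied = 199.44 kJ/min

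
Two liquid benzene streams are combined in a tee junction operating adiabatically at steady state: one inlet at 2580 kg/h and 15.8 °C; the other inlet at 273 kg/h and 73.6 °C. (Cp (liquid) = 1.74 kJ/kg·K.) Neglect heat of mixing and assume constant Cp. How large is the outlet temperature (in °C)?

T_out = 21.3 °C

Energy balance with Q = 0: Σ ṁᵢCp,ᵢ(T_out − Tᵢ) = 0
Σ ṁᵢCp,ᵢTᵢ = 2580×1.74×15.8 + 273×1.74×73.6 = 105890
Σ ṁᵢCp,ᵢ = 2580×1.74 + 273×1.74 = 4964.2
T_out = 105890 / 4964.2 = 21.331 °C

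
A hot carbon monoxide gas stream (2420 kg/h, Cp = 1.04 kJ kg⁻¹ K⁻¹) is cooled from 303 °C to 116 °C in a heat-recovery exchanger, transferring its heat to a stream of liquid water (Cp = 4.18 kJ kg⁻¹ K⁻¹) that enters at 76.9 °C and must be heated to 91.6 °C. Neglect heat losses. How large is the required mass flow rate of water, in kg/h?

Heat released by hot stream: Q = 2420 × 1.04 × (303 − 116) = 470640 kJ/h
Energy balance on cold side (adiabatic exchanger): Q = ṁ_c·Cp_c·(T_c,out − T_c,in)
ṁ_c = 470640 / [4.18 × (91.6 − 76.9)] = 7659.4 kg/h

ṁ_c = 7660 kg/h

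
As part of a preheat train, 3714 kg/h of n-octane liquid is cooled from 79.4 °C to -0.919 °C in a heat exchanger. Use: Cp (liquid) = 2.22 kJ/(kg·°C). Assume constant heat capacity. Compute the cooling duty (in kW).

Q = ṁ·Cp·ΔT = 3714 × 2.22 × (-0.919 − 79.4) = -662240 kJ/h
Converting: 662240 / 3600 s = 183.95 kW

Q_c = 184 kW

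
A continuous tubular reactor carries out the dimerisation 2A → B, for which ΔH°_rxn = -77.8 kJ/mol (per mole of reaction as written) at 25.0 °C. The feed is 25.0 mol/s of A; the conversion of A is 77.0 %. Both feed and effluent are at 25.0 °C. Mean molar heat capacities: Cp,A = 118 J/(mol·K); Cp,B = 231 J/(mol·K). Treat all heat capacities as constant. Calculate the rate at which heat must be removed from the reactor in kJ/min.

Extent of reaction ξ = 0.770 × 25.0 / 2 = 9.625 mol/s
Reaction term: ξ·ΔH°_rxn = 9.625 × -77.8 = -748.82 kJ/s
Q = ΔH = -748.82 kJ/s = -748.82 kW
Heat removed = 44929 kJ/min

Q_out = 44900 kJ/min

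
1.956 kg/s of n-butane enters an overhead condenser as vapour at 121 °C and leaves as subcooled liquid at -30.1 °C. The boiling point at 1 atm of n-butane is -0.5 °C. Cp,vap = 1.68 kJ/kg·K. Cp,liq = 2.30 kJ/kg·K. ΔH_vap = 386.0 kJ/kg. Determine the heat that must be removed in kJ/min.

Q_c = 77200 kJ/min

vapour 121→-0.5 °C: -204.12 kJ/kg
condensation at -0.5 °C: -386 kJ/kg
liquid -0.5→-30.1 °C: -68.08 kJ/kg
Δh = -204.12 + -386 + -68.08 = -658.2 kJ/kg
Q = ṁ·Δh = 1.956 kg/s × -658.2 kJ/kg = -1287.4 kJ/s
|Q| = 1287.4 kW = 77246 kJ/min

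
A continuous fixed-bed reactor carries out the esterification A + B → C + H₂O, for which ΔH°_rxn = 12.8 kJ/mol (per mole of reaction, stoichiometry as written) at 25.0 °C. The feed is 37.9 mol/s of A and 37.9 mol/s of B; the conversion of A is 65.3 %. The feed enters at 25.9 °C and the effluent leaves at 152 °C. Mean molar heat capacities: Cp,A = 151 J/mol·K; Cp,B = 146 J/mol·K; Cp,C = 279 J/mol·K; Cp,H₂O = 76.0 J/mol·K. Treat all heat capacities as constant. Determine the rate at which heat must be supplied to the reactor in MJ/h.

Extent of reaction ξ = 0.653 × 37.9 = 24.749 mol/s
Reaction term: ξ·ΔH°_rxn = 24.749 × 12.8 = 316.78 kJ/s
Sensible, feed 25.9→25 °C: -10.131 kJ/s
Outlet flows (mol/s): A 13.151, B 13.151, C 24.749, H₂O 24.749
Sensible, products 25→152 °C: 1611.8 kJ/s
Q = ΔH = 1918.5 kJ/s = 1918.5 kW
Heat supplied = 6906.6 MJ/h

Q_in = 6910 MJ/h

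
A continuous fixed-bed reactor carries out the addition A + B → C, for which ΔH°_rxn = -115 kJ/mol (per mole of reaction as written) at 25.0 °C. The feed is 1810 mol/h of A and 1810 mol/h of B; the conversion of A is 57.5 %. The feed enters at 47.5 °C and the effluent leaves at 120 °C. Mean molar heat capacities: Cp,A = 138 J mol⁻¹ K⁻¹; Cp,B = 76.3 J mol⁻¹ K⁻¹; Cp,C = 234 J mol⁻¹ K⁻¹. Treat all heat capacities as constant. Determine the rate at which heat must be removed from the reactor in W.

Extent of reaction ξ = 0.575 × 1810 = 1040.8 mol/h
Reaction term: ξ·ΔH°_rxn = 1040.8 × -115 = -119690 kJ/h
Sensible, feed 47.5→25 °C: -8727.4 kJ/h
Outlet flows (mol/h): A 769.25, B 769.25, C 1040.8
Sensible, products 25→120 °C: 38797 kJ/h
Q = ΔH = -89617 kJ/h = -24.894 kW
Heat removed = 24894 W

Q_out = 24900 W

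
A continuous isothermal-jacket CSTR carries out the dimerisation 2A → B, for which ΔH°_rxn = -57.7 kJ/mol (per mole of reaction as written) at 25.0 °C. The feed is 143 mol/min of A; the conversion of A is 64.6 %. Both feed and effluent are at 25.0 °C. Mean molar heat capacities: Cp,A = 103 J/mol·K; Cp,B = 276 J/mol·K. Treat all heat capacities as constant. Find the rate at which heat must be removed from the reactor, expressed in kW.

Extent of reaction ξ = 0.646 × 143 / 2 = 46.189 mol/min
Reaction term: ξ·ΔH°_rxn = 46.189 × -57.7 = -2665.1 kJ/min
Q = ΔH = -2665.1 kJ/min = -44.418 kW
Heat removed = 44.418 kW

Q_out = 44.4 kW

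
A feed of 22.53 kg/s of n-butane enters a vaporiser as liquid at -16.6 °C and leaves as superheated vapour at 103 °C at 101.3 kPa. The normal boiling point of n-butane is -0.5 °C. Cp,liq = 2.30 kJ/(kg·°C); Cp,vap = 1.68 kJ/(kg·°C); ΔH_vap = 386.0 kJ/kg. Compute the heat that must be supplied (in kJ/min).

Q = 807000 kJ/min

liquid -16.6→-0.5 °C: 37.03 kJ/kg
vaporisation at -0.5 °C: 386 kJ/kg
vapour -0.5→103 °C: 173.88 kJ/kg
Δh = 37.03 + 386 + 173.88 = 596.91 kJ/kg
Q = ṁ·Δh = 22.53 kg/s × 596.91 kJ/kg = 13448 kJ/s
|Q| = 13448 kW = 806900 kJ/min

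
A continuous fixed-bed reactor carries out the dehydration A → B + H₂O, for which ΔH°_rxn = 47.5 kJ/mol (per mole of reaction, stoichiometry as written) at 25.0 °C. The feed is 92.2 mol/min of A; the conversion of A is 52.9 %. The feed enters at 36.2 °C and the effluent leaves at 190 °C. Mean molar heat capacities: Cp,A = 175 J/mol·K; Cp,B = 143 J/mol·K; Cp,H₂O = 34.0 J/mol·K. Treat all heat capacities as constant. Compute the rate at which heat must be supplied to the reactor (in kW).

Extent of reaction ξ = 0.529 × 92.2 = 48.774 mol/min
Reaction term: ξ·ΔH°_rxn = 48.774 × 47.5 = 2316.8 kJ/min
Sensible, feed 36.2→25 °C: -180.71 kJ/min
Outlet flows (mol/min): A 43.426, B 48.774, H₂O 48.774
Sensible, products 25→190 °C: 2678.4 kJ/min
Q = ΔH = 4814.4 kJ/min = 80.24 kW
Heat supplied = 80.24 kW

Q_in = 80.2 kW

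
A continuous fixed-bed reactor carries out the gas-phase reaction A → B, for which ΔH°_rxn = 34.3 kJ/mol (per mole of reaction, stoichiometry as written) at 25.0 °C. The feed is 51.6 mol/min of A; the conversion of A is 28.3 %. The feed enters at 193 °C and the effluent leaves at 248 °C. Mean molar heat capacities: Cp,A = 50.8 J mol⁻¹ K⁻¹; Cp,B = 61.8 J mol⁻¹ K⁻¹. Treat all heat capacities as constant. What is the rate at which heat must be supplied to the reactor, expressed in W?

Q_in = 11300 W

Extent of reaction ξ = 0.283 × 51.6 = 14.603 mol/min
Reaction term: ξ·ΔH°_rxn = 14.603 × 34.3 = 500.88 kJ/min
Sensible, feed 193→25 °C: -440.38 kJ/min
Outlet flows (mol/min): A 36.997, B 14.603
Sensible, products 25→248 °C: 620.37 kJ/min
Q = ΔH = 680.87 kJ/min = 11.348 kW
Heat supplied = 11348 W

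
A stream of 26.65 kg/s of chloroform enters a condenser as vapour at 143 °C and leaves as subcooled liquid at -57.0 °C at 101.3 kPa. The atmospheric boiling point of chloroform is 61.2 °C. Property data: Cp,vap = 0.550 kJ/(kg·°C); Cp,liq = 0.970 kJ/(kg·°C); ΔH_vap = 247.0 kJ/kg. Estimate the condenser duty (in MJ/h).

vapour 143→61.2 °C: -44.99 kJ/kg
condensation at 61.2 °C: -247 kJ/kg
liquid 61.2→-57.0 °C: -114.65 kJ/kg
Δh = -44.99 + -247 + -114.65 = -406.64 kJ/kg
Q = ṁ·Δh = 26.65 kg/s × -406.64 kJ/kg = -10837 kJ/s
|Q| = 10837 kW = 39013 MJ/h

Q_c = 39000 MJ/h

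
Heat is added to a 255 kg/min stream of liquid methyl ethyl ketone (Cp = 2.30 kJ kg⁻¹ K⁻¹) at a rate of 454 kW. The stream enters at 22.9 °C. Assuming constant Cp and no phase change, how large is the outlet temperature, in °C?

T_out = 69.3 °C

Q = 454 kW = 27240 kJ/min
ΔT = Q/(ṁ·Cp) = 27240/(255×2.30) = 46.445 K
T_out = 22.9 + 46.445 = 69.345 °C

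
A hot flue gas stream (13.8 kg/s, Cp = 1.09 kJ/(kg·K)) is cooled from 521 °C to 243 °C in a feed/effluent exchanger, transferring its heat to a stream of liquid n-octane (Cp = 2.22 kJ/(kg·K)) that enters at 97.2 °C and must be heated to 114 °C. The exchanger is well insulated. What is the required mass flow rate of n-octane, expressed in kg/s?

ṁ_c = 112 kg/s

Heat released by hot stream: Q = 13.8 × 1.09 × (521 − 243) = 4181.7 kJ/s
Energy balance on cold side (adiabatic exchanger): Q = ṁ_c·Cp_c·(T_c,out − T_c,in)
ṁ_c = 4181.7 / [2.22 × (114 − 97.2)] = 112.12 kg/s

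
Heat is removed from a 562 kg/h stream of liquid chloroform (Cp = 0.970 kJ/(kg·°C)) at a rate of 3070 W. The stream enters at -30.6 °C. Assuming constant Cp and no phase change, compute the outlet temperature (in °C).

Q = 3070 W = 11052 kJ/h
ΔT = Q/(ṁ·Cp) = 11052/(562×0.970) = 20.274 K
T_out = -30.6 − 20.274 = -50.874 °C

T_out = -50.9 °C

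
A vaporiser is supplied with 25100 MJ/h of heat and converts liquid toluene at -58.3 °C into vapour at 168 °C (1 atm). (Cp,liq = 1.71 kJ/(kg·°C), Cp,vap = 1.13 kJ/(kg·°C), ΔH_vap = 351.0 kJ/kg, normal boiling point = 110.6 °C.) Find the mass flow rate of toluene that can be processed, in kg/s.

ṁ = 9.89 kg/s

Δh = 1.71×(110.6−-58.3) + 351.0 + 1.13×(168−110.6) = 704.68 kJ/kg
Q = 25100 MJ/h = 6972.2 kJ/s = 6972.2 kJ/s
ṁ = Q/Δh = 6972.2 / 704.68 = 9.8942 kg/s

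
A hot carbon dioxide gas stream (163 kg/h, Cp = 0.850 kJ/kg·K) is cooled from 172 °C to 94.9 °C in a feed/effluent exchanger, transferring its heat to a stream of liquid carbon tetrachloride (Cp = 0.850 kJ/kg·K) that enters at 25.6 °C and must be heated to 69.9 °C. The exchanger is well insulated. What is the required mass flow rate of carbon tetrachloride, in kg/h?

Heat released by hot stream: Q = 163 × 0.850 × (172 − 94.9) = 10682 kJ/h
Energy balance on cold side (adiabatic exchanger): Q = ṁ_c·Cp_c·(T_c,out − T_c,in)
ṁ_c = 10682 / [0.850 × (69.9 − 25.6)] = 283.69 kg/h

ṁ_c = 284 kg/h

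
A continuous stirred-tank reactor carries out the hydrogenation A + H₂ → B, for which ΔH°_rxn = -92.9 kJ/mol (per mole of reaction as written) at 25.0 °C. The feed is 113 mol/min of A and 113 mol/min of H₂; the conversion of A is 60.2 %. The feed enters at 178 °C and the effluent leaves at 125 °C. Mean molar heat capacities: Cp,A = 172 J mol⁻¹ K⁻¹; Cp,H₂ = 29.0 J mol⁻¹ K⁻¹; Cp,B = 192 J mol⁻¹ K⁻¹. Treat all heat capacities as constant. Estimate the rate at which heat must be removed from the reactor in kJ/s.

Q_out = 126 kJ/s

Extent of reaction ξ = 0.602 × 113 = 68.026 mol/min
Reaction term: ξ·ΔH°_rxn = 68.026 × -92.9 = -6319.6 kJ/min
Sensible, feed 178→25 °C: -3475.1 kJ/min
Outlet flows (mol/min): A 44.974, H₂ 44.974, B 68.026
Sensible, products 25→125 °C: 2210.1 kJ/min
Q = ΔH = -7584.6 kJ/min = -126.41 kW
Heat removed = 126.41 kJ/s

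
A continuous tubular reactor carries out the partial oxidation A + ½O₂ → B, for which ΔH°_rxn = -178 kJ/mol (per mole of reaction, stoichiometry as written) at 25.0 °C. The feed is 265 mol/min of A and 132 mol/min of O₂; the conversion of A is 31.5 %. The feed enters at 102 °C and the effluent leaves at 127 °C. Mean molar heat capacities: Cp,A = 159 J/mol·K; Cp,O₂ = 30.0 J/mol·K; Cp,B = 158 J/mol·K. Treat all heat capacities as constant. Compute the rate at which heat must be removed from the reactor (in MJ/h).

Extent of reaction ξ = 0.315 × 265 = 83.475 mol/min
Reaction term: ξ·ΔH°_rxn = 83.475 × -178 = -14859 kJ/min
Sensible, feed 102→25 °C: -3549.3 kJ/min
Outlet flows (mol/min): A 181.53, O₂ 90.263, B 83.475
Sensible, products 25→127 °C: 4565.5 kJ/min
Q = ΔH = -13842 kJ/min = -230.71 kW
Heat removed = 830.54 MJ/h

Q_out = 831 MJ/h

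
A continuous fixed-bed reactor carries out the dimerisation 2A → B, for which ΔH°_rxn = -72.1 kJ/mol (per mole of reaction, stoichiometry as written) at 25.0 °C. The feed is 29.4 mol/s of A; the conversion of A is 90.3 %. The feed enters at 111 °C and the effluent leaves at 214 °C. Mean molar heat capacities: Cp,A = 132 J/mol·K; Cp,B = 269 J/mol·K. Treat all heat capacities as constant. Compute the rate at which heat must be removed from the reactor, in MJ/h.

Q_out = 1960 MJ/h

Extent of reaction ξ = 0.903 × 29.4 / 2 = 13.274 mol/s
Reaction term: ξ·ΔH°_rxn = 13.274 × -72.1 = -957.06 kJ/s
Sensible, feed 111→25 °C: -333.75 kJ/s
Outlet flows (mol/s): A 2.8518, B 13.274
Sensible, products 25→214 °C: 746.02 kJ/s
Q = ΔH = -544.8 kJ/s = -544.8 kW
Heat removed = 1961.3 MJ/h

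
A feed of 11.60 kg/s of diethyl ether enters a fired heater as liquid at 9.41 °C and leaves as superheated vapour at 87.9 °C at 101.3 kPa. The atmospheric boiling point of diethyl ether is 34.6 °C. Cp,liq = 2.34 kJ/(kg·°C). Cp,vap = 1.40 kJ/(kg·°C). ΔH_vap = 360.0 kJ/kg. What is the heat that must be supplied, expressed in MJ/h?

Q = 20600 MJ/h

liquid 9.41→34.6 °C: 58.945 kJ/kg
vaporisation at 34.6 °C: 360 kJ/kg
vapour 34.6→87.9 °C: 74.62 kJ/kg
Δh = 58.945 + 360 + 74.62 = 493.56 kJ/kg
Q = ṁ·Δh = 11.60 kg/s × 493.56 kJ/kg = 5725.3 kJ/s
|Q| = 5725.3 kW = 20611 MJ/h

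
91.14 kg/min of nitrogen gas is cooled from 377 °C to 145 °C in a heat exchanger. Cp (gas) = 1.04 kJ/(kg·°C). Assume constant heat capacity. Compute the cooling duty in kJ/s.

Q = ṁ·Cp·ΔT = 91.14 × 1.04 × (145 − 377) = -21990 kJ/min
Converting: 21990 / 60 s = 366.5 kW

Q_c = 367 kJ/s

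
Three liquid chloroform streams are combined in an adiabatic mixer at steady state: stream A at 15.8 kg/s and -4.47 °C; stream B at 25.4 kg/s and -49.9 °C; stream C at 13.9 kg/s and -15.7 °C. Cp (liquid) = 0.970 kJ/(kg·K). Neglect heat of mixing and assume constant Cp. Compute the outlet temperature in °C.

T_out = -28.2 °C

Energy balance with Q = 0: Σ ṁᵢCp,ᵢ(T_out − Tᵢ) = 0
T_out = Σ ṁᵢCp,ᵢTᵢ / Σ ṁᵢCp,ᵢ
      = -1509.6 / 53.447 = -28.245 °C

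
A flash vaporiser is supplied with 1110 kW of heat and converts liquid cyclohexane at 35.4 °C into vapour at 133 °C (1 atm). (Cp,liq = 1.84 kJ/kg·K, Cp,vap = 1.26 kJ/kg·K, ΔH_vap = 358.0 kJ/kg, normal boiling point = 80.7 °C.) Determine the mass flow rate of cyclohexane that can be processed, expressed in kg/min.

ṁ = 131 kg/min

Δh = 1.84×(80.7−35.4) + 358.0 + 1.26×(133−80.7) = 507.25 kJ/kg
Q = 1110 kW = 1110 kJ/s = 66600 kJ/min
ṁ = Q/Δh = 66600 / 507.25 = 131.3 kg/min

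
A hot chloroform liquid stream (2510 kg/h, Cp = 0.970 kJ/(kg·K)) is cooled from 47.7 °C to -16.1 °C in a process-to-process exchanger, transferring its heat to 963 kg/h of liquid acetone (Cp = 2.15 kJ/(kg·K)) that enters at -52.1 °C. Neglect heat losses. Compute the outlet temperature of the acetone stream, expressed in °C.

T_c,out = 22.9 °C

Heat released by hot stream: Q = 2510 × 0.970 × (47.7 − -16.1) = 155330 kJ/h
Energy balance on cold side (adiabatic exchanger): Q = ṁ_c·Cp_c·(T_c,out − T_c,in)
T_c,out = -52.1 + 155330/(963 × 2.15) = 22.924 °C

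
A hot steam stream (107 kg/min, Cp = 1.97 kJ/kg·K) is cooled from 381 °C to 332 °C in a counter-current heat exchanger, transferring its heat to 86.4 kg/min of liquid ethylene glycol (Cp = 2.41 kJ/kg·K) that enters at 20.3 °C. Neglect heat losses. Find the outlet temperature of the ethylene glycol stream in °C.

Heat released by hot stream: Q = 107 × 1.97 × (381 − 332) = 10329 kJ/min
Energy balance on cold side (adiabatic exchanger): Q = ṁ_c·Cp_c·(T_c,out − T_c,in)
T_c,out = 20.3 + 10329/(86.4 × 2.41) = 69.904 °C

T_c,out = 69.9 °C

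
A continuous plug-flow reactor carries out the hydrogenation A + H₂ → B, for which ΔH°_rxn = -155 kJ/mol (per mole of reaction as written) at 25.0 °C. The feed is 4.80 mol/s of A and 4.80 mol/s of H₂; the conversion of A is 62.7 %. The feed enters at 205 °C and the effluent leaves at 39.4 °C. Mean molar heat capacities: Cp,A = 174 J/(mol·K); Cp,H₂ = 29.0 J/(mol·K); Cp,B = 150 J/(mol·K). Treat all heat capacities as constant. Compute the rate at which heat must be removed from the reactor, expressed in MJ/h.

Q_out = 2270 MJ/h

Extent of reaction ξ = 0.627 × 4.80 = 3.0096 mol/s
Reaction term: ξ·ΔH°_rxn = 3.0096 × -155 = -466.49 kJ/s
Sensible, feed 205→25 °C: -175.39 kJ/s
Outlet flows (mol/s): A 1.7904, H₂ 1.7904, B 3.0096
Sensible, products 25→39.4 °C: 11.734 kJ/s
Q = ΔH = -630.15 kJ/s = -630.15 kW
Heat removed = 2268.5 MJ/h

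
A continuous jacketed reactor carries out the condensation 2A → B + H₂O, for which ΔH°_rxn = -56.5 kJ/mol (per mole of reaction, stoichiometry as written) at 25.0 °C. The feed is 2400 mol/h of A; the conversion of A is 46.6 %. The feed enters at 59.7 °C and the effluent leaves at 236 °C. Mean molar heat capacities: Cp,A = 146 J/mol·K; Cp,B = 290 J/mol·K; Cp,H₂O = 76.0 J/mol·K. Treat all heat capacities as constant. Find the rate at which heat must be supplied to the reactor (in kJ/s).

Extent of reaction ξ = 0.466 × 2400 / 2 = 559.2 mol/h
Reaction term: ξ·ΔH°_rxn = 559.2 × -56.5 = -31595 kJ/h
Sensible, feed 59.7→25 °C: -12159 kJ/h
Outlet flows (mol/h): A 1281.6, B 559.2, H₂O 559.2
Sensible, products 25→236 °C: 82666 kJ/h
Q = ΔH = 38912 kJ/h = 10.809 kW
Heat supplied = 10.809 kJ/s

Q_in = 10.8 kJ/s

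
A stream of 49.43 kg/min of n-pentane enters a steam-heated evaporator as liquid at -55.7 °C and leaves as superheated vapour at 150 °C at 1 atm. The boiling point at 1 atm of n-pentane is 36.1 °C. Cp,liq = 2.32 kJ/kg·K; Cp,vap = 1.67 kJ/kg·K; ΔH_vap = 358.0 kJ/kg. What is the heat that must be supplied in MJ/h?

Q = 2260 MJ/h

liquid -55.7→36.1 °C: 212.98 kJ/kg
vaporisation at 36.1 °C: 358 kJ/kg
vapour 36.1→150 °C: 190.21 kJ/kg
Δh = 212.98 + 358 + 190.21 = 761.19 kJ/kg
Q = ṁ·Δh = 49.43 kg/min × 761.19 kJ/kg = 37626 kJ/min
|Q| = 627.09 kW = 2257.5 MJ/h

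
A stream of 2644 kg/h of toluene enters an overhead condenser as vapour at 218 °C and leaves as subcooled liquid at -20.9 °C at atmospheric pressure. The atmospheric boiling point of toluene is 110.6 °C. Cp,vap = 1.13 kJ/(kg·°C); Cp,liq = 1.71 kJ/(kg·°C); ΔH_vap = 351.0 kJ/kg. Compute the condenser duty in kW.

Q_c = 512 kW

vapour 218→110.6 °C: -121.36 kJ/kg
condensation at 110.6 °C: -351 kJ/kg
liquid 110.6→-20.9 °C: -224.87 kJ/kg
Δh = -121.36 + -351 + -224.87 = -697.23 kJ/kg
Q = ṁ·Δh = 2644 kg/h × -697.23 kJ/kg = -1.8435e+06 kJ/h
|Q| = 512.07 kW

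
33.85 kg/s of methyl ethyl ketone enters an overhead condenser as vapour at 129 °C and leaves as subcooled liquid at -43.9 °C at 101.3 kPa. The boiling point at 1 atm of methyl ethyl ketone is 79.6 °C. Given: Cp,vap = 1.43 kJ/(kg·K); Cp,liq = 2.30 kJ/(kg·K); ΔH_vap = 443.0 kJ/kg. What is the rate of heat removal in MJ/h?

vapour 129→79.6 °C: -70.642 kJ/kg
condensation at 79.6 °C: -443 kJ/kg
liquid 79.6→-43.9 °C: -284.05 kJ/kg
Δh = -70.642 + -443 + -284.05 = -797.69 kJ/kg
Q = ṁ·Δh = 33.85 kg/s × -797.69 kJ/kg = -27002 kJ/s
|Q| = 27002 kW = 97207 MJ/h

Q_c = 97200 MJ/h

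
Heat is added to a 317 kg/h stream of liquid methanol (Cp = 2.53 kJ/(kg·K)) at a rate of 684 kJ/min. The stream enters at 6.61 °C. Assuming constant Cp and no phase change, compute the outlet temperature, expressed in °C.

Q = 684 kJ/min = 41040 kJ/h
ΔT = Q/(ṁ·Cp) = 41040/(317×2.53) = 51.171 K
T_out = 6.61 + 51.171 = 57.781 °C

T_out = 57.8 °C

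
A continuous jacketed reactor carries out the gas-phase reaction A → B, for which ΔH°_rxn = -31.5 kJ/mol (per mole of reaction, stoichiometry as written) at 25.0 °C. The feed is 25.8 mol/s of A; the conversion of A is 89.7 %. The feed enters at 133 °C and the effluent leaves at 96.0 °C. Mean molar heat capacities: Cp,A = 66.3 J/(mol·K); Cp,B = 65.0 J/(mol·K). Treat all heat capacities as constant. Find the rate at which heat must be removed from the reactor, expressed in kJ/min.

Q_out = 47700 kJ/min

Extent of reaction ξ = 0.897 × 25.8 = 23.143 mol/s
Reaction term: ξ·ΔH°_rxn = 23.143 × -31.5 = -728.99 kJ/s
Sensible, feed 133→25 °C: -184.74 kJ/s
Outlet flows (mol/s): A 2.6574, B 23.143
Sensible, products 25→96.0 °C: 119.31 kJ/s
Q = ΔH = -794.42 kJ/s = -794.42 kW
Heat removed = 47665 kJ/min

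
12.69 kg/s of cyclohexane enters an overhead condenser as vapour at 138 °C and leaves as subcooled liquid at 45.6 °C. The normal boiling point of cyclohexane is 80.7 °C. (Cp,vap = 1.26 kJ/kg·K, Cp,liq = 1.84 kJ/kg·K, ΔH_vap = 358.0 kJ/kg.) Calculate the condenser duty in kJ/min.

Q_c = 377000 kJ/min

vapour 138→80.7 °C: -72.198 kJ/kg
condensation at 80.7 °C: -358 kJ/kg
liquid 80.7→45.6 °C: -64.584 kJ/kg
Δh = -72.198 + -358 + -64.584 = -494.78 kJ/kg
Q = ṁ·Δh = 12.69 kg/s × -494.78 kJ/kg = -6278.8 kJ/s
|Q| = 6278.8 kW = 376730 kJ/min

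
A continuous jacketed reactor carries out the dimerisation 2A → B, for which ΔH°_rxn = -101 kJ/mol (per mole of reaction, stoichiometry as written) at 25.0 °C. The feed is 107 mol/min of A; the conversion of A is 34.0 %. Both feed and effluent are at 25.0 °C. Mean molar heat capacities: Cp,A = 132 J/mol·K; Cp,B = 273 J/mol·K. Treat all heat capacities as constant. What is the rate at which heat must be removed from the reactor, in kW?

Extent of reaction ξ = 0.340 × 107 / 2 = 18.19 mol/min
Reaction term: ξ·ΔH°_rxn = 18.19 × -101 = -1837.2 kJ/min
Q = ΔH = -1837.2 kJ/min = -30.62 kW
Heat removed = 30.62 kW

Q_out = 30.6 kW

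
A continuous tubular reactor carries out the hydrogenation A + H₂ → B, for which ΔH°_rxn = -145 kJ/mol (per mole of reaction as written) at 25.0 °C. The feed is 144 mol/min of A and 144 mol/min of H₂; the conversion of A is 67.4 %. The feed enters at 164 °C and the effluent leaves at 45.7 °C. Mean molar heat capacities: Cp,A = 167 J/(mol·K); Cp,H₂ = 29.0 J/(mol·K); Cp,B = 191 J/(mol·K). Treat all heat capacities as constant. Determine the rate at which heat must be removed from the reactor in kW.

Extent of reaction ξ = 0.674 × 144 = 97.056 mol/min
Reaction term: ξ·ΔH°_rxn = 97.056 × -145 = -14073 kJ/min
Sensible, feed 164→25 °C: -3923.1 kJ/min
Outlet flows (mol/min): A 46.944, H₂ 46.944, B 97.056
Sensible, products 25→45.7 °C: 574.19 kJ/min
Q = ΔH = -17422 kJ/min = -290.37 kW
Heat removed = 290.37 kW

Q_out = 290 kW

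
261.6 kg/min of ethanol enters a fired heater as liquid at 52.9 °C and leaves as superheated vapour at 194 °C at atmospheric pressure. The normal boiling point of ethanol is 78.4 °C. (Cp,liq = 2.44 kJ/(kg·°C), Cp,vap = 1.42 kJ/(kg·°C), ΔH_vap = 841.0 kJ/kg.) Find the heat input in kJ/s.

liquid 52.9→78.4 °C: 62.22 kJ/kg
vaporisation at 78.4 °C: 841 kJ/kg
vapour 78.4→194 °C: 164.15 kJ/kg
Δh = 62.22 + 841 + 164.15 = 1067.4 kJ/kg
Q = ṁ·Δh = 261.6 kg/min × 1067.4 kJ/kg = 279220 kJ/min
|Q| = 4653.7 kW

Q = 4650 kJ/s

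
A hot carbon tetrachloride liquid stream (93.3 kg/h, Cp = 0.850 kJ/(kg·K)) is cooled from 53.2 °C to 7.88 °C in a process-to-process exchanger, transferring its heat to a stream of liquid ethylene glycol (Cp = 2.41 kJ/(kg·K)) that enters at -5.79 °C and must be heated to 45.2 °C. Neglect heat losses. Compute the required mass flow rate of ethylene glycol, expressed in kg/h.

Heat released by hot stream: Q = 93.3 × 0.850 × (53.2 − 7.88) = 3594.1 kJ/h
Energy balance on cold side (adiabatic exchanger): Q = ṁ_c·Cp_c·(T_c,out − T_c,in)
ṁ_c = 3594.1 / [2.41 × (45.2 − -5.79)] = 29.247 kg/h

ṁ_c = 29.2 kg/h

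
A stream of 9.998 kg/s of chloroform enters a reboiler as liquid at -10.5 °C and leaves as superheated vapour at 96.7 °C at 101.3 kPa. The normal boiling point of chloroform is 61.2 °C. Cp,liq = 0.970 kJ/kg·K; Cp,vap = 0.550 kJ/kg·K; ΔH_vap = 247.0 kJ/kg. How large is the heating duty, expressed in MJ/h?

liquid -10.5→61.2 °C: 69.549 kJ/kg
vaporisation at 61.2 °C: 247 kJ/kg
vapour 61.2→96.7 °C: 19.525 kJ/kg
Δh = 69.549 + 247 + 19.525 = 336.07 kJ/kg
Q = ṁ·Δh = 9.998 kg/s × 336.07 kJ/kg = 3360.1 kJ/s
|Q| = 3360.1 kW = 12096 MJ/h

Q = 12100 MJ/h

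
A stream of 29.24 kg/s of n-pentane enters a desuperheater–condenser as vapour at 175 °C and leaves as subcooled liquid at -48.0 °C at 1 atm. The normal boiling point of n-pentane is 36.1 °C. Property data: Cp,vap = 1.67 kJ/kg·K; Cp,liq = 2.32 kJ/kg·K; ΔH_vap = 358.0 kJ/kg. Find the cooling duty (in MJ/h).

vapour 175→36.1 °C: -231.96 kJ/kg
condensation at 36.1 °C: -358 kJ/kg
liquid 36.1→-48.0 °C: -195.11 kJ/kg
Δh = -231.96 + -358 + -195.11 = -785.07 kJ/kg
Q = ṁ·Δh = 29.24 kg/s × -785.07 kJ/kg = -22956 kJ/s
|Q| = 22956 kW = 82640 MJ/h

Q_c = 82600 MJ/h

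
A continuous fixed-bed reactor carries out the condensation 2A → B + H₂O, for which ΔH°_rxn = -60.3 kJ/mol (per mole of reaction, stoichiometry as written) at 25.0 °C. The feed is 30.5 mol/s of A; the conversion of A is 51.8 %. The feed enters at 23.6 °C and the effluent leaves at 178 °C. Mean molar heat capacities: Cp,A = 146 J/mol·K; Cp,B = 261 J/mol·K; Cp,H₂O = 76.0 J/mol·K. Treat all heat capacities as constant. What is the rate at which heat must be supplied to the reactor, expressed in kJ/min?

Extent of reaction ξ = 0.518 × 30.5 / 2 = 7.8995 mol/s
Reaction term: ξ·ΔH°_rxn = 7.8995 × -60.3 = -476.34 kJ/s
Sensible, feed 23.6→25 °C: 6.2342 kJ/s
Outlet flows (mol/s): A 14.701, B 7.8995, H₂O 7.8995
Sensible, products 25→178 °C: 735.7 kJ/s
Q = ΔH = 265.59 kJ/s = 265.59 kW
Heat supplied = 15935 kJ/min

Q_in = 15900 kJ/min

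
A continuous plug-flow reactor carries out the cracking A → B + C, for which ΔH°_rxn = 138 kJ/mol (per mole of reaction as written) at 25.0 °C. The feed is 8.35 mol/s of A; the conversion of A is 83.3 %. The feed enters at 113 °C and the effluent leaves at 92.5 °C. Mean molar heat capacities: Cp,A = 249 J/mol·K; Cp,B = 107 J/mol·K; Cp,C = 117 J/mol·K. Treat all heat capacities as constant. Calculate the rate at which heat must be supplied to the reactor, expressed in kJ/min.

Q_in = 54300 kJ/min

Extent of reaction ξ = 0.833 × 8.35 = 6.9555 mol/s
Reaction term: ξ·ΔH°_rxn = 6.9555 × 138 = 959.87 kJ/s
Sensible, feed 113→25 °C: -182.97 kJ/s
Outlet flows (mol/s): A 1.3944, B 6.9555, C 6.9555
Sensible, products 25→92.5 °C: 128.61 kJ/s
Q = ΔH = 905.51 kJ/s = 905.51 kW
Heat supplied = 54330 kJ/min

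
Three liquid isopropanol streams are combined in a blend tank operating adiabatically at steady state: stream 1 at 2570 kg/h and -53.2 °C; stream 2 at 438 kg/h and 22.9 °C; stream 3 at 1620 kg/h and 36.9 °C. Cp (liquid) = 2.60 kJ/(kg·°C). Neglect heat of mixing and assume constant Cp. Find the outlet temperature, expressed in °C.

Adiabatic, steady state ⇒ Σ ṁᵢCp,ᵢ(T_out − Tᵢ) = 0
T_out = Σ ṁᵢCp,ᵢTᵢ / Σ ṁᵢCp,ᵢ
      = -173980 / 12033 = -14.459 °C

T_out = -14.5 °C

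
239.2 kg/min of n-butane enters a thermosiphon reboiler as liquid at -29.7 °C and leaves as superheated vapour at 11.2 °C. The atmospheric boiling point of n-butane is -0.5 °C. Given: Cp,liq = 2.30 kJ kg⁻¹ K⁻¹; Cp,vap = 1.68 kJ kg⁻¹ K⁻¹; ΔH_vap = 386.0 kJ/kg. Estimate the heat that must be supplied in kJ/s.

liquid -29.7→-0.5 °C: 67.16 kJ/kg
vaporisation at -0.5 °C: 386 kJ/kg
vapour -0.5→11.2 °C: 19.656 kJ/kg
Δh = 67.16 + 386 + 19.656 = 472.82 kJ/kg
Q = ṁ·Δh = 239.2 kg/min × 472.82 kJ/kg = 113100 kJ/min
|Q| = 1885 kW

Q = 1880 kJ/s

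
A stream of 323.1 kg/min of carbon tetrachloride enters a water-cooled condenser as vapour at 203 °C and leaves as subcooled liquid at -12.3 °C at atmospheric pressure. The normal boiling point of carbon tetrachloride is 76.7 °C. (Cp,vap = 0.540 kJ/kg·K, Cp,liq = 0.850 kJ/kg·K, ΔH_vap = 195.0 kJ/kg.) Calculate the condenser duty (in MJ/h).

vapour 203→76.7 °C: -68.202 kJ/kg
condensation at 76.7 °C: -195 kJ/kg
liquid 76.7→-12.3 °C: -75.65 kJ/kg
Δh = -68.202 + -195 + -75.65 = -338.85 kJ/kg
Q = ṁ·Δh = 323.1 kg/min × -338.85 kJ/kg = -109480 kJ/min
|Q| = 1824.7 kW = 6569 MJ/h

Q_c = 6570 MJ/h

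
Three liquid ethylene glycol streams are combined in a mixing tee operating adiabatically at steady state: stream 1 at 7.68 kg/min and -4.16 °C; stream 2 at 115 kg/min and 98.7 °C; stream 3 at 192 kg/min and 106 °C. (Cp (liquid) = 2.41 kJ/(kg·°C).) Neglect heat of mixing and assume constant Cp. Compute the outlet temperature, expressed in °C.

T_out = 101 °C

Adiabatic, steady state ⇒ Σ ṁᵢCp,ᵢ(T_out − Tᵢ) = 0
Σ ṁᵢCp,ᵢTᵢ = 7.68×2.41×-4.16 + 115×2.41×98.7 + 192×2.41×106 = 76326
Σ ṁᵢCp,ᵢ = 7.68×2.41 + 115×2.41 + 192×2.41 = 758.38
T_out = 76326 / 758.38 = 100.64 °C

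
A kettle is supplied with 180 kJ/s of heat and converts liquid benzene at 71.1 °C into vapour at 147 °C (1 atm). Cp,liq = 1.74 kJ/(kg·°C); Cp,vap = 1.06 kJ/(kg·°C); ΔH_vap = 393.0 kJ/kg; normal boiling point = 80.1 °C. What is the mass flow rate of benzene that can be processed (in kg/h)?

ṁ = 1350 kg/h

Δh = 1.74×(80.1−71.1) + 393.0 + 1.06×(147−80.1) = 479.57 kJ/kg
Q = 180 kJ/s = 180 kJ/s = 648000 kJ/h
ṁ = Q/Δh = 648000 / 479.57 = 1351.2 kg/h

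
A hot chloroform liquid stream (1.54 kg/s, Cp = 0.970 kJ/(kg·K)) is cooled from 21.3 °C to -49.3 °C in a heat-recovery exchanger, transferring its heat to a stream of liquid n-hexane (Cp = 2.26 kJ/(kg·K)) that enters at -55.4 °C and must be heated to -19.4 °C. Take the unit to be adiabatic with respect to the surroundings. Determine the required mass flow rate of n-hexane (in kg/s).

Heat released by hot stream: Q = 1.54 × 0.970 × (21.3 − -49.3) = 105.46 kJ/s
Energy balance on cold side (adiabatic exchanger): Q = ṁ_c·Cp_c·(T_c,out − T_c,in)
ṁ_c = 105.46 / [2.26 × (-19.4 − -55.4)] = 1.2962 kg/s

ṁ_c = 1.30 kg/s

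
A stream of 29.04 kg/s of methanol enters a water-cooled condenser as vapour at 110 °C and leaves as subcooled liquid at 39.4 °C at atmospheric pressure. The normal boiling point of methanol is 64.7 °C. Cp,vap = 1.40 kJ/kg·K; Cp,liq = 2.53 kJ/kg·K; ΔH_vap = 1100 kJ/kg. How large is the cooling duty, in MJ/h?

vapour 110→64.7 °C: -63.42 kJ/kg
condensation at 64.7 °C: -1100 kJ/kg
liquid 64.7→39.4 °C: -64.009 kJ/kg
Δh = -63.42 + -1100 + -64.009 = -1227.4 kJ/kg
Q = ṁ·Δh = 29.04 kg/s × -1227.4 kJ/kg = -35645 kJ/s
|Q| = 35645 kW = 128320 MJ/h

Q_c = 128000 MJ/h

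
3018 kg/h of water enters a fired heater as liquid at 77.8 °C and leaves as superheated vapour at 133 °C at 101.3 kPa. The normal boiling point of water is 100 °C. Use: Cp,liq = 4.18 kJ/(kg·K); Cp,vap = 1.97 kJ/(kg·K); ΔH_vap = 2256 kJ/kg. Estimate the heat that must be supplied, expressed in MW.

liquid 77.8→100 °C: 92.796 kJ/kg
vaporisation at 100 °C: 2256 kJ/kg
vapour 100→133 °C: 65.01 kJ/kg
Δh = 92.796 + 2256 + 65.01 = 2413.8 kJ/kg
Q = ṁ·Δh = 3018 kg/h × 2413.8 kJ/kg = 7.2849e+06 kJ/h
|Q| = 2023.6 kW = 2.0236 MW

Q = 2.02 MW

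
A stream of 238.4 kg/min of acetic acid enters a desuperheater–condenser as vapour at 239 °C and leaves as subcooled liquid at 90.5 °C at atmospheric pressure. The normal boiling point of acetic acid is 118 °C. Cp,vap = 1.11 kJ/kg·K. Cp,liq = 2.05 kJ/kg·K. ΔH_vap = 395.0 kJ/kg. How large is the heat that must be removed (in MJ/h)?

Q_c = 8380 MJ/h

vapour 239→118 °C: -134.31 kJ/kg
condensation at 118 °C: -395 kJ/kg
liquid 118→90.5 °C: -56.375 kJ/kg
Δh = -134.31 + -395 + -56.375 = -585.68 kJ/kg
Q = ṁ·Δh = 238.4 kg/min × -585.68 kJ/kg = -139630 kJ/min
|Q| = 2327.1 kW = 8377.6 MJ/h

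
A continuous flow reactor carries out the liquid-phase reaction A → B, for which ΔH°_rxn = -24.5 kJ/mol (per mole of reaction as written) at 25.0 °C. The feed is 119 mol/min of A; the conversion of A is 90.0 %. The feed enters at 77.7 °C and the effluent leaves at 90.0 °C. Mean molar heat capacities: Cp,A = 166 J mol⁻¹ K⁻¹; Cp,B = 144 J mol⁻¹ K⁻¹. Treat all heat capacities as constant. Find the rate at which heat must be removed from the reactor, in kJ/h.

Q_out = 152000 kJ/h

Extent of reaction ξ = 0.900 × 119 = 107.1 mol/min
Reaction term: ξ·ΔH°_rxn = 107.1 × -24.5 = -2624 kJ/min
Sensible, feed 77.7→25 °C: -1041 kJ/min
Outlet flows (mol/min): A 11.9, B 107.1
Sensible, products 25→90.0 °C: 1130.9 kJ/min
Q = ΔH = -2534.1 kJ/min = -42.235 kW
Heat removed = 152050 kJ/h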